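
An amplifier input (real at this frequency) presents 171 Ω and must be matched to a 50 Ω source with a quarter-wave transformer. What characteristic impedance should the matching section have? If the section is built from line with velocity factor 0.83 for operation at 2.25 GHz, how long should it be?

Z_qwt = √(Z_0·R_L) = √(50 × 171) = √8550
λ = 0.83·c/f = 0.111 m, so l = λ/4 = 0.0277 m

Z_qwt ≈ 92.5 Ω; length ≈ 2.77 cm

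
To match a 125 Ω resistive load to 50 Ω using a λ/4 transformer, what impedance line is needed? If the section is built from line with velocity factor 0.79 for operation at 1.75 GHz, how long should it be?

Z_qwt ≈ 79.1 Ω; length ≈ 3.39 cm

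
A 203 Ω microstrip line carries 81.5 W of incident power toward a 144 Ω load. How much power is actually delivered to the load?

P_delivered ≈ 79.1 W

Γ = (144 − 203)/(144 + 203) = -0.17
|Γ|² = 0.0289
P_refl = |Γ|²·P_inc = 2.36 W, P_del = (1 − |Γ|²)·P_inc = 79.1 W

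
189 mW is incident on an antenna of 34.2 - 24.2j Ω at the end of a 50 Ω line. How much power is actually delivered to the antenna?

P_delivered ≈ 168 mW

|Γ| = |(-15.8 − j24.2)/(84.2 − j24.2)| = 0.33
|Γ|² = 0.109
P_refl = |Γ|²·P_inc = 20.6 mW, P_del = (1 − |Γ|²)·P_inc = 168 mW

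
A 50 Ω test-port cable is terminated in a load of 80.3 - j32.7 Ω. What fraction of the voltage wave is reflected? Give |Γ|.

Γ = (Z_L − Z_0)/(Z_L + Z_0) = (30.3 − j32.7)/(130.3 − j32.7)
|Γ| = 44.6/134

|Γ| ≈ 0.332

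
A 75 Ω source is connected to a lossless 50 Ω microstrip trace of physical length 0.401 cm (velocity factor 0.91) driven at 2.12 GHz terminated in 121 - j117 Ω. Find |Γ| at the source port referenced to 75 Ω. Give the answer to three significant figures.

|Γ| ≈ 0.594

λ = v/f = 0.91·c / 2.12 GHz = 0.129 m
βl = 2π·l/λ = 2π × 0.0311 = 11.2°
tan(βl) = 0.198
Z_in = Z_0·(Z_L + jZ_0·tanβl)/(Z_0 + jZ_L·tanβl) = 53 − j90.5 Ω
Γ_s = (Z_in − Z_s)/(Z_in + Z_s) = (-22 − j90.5)/(128 − j90.5), |Γ_s| = 0.594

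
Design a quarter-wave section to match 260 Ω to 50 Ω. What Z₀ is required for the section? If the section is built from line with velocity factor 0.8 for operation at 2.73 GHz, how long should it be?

Z_qwt ≈ 114 Ω; length ≈ 2.2 cm

Z_qwt = √(Z_0·R_L) = √(50 × 260) = √13000
λ = 0.8·c/f = 0.0879 m, so l = λ/4 = 0.022 m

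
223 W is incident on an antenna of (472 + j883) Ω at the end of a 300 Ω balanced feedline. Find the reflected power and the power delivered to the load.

P_reflected ≈ 131 W; P_delivered ≈ 91.8 W

|Γ| = |(172 + j883)/(772 + j883)| = 0.767
|Γ|² = 0.588
P_refl = |Γ|²·P_inc = 131 W, P_del = (1 − |Γ|²)·P_inc = 91.8 W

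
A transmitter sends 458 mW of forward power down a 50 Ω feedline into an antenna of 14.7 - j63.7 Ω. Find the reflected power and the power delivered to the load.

|Γ| = |(-35.3 − j63.7)/(64.7 − j63.7)| = 0.802
|Γ|² = 0.643
P_refl = |Γ|²·P_inc = 295 mW, P_del = (1 − |Γ|²)·P_inc = 163 mW

P_reflected ≈ 295 mW; P_delivered ≈ 163 mW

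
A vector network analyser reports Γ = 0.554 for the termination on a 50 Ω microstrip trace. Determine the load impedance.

Z_L = Z_0·(1 + Γ)/(1 − Γ) = 50·(1.55)/(0.446)

Z_L ≈ 174 Ω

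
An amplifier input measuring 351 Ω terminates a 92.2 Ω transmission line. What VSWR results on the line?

VSWR ≈ 3.81

Γ = (351 − 92.2)/(351 + 92.2) = 0.584
VSWR = (1 + 0.584)/(1 − 0.584)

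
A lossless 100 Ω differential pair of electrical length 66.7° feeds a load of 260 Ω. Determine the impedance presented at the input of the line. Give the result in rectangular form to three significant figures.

Z_in ≈ 44.4 − j35.7 Ω

tan(βl) = tan(66.7°) = 2.32
Z_in = Z_0·(Z_L + jZ_0·tanβl)/(Z_0 + jZ_L·tanβl)
     = 100·(260 + j232)/(100 + j604)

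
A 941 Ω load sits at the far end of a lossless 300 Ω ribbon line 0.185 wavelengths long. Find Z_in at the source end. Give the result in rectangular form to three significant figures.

Z_in ≈ 111 − j114 Ω

βl = 2π × 0.185 = 66.6°
tan(βl) = tan(66.6°) = 2.31
Z_in = Z_0·(Z_L + jZ_0·tanβl)/(Z_0 + jZ_L·tanβl)
     = 300·(941 + j693)/(300 + j2170)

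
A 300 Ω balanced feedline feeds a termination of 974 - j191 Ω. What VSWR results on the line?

VSWR ≈ 3.38

Γ = (Z_L − Z_0)/(Z_L + Z_0) = (674 − j191)/(1274 − j191)
|Γ| = 701/1290 = 0.544
VSWR = (1 + |Γ|)/(1 − |Γ|) = 1.54/0.456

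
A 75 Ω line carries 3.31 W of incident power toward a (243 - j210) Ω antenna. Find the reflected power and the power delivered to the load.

|Γ| = |(168 − j210)/(318 − j210)| = 0.706
|Γ|² = 0.498
P_refl = |Γ|²·P_inc = 1.65 W, P_del = (1 − |Γ|²)·P_inc = 1.66 W

P_reflected ≈ 1.65 W; P_delivered ≈ 1.66 W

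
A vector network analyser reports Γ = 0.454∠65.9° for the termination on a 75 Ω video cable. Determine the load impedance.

Z_L = Z_0·(1 + Γ)/(1 − Γ) = 75·(1.19 + j0.414)/(0.815 − j0.414)

Z_L ≈ 71.3 + j74.4 Ω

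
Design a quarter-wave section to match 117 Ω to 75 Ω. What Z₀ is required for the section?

Z_qwt ≈ 93.7 Ω

Z_qwt = √(Z_0·R_L) = √(75 × 117) = √8775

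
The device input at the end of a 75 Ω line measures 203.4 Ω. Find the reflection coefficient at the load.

Γ = (Z_L − Z_0)/(Z_L + Z_0) = (203.4 − 75)/(203.4 + 75) = 128.4/278.4

Γ = 0.461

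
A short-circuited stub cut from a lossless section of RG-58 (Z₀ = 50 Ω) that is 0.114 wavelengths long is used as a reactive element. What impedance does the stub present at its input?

βl = 2π × 0.114 = 41°
tan(βl) = 0.871
For a short-circuited stub, Z_in = jZ_0·tan(βl)

Z_in ≈ +j43.5 Ω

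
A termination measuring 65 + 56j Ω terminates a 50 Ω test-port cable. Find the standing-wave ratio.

VSWR ≈ 2.66

Γ = (Z_L − Z_0)/(Z_L + Z_0) = (15 + j56)/(115 + j56)
|Γ| = 58/128 = 0.453
VSWR = (1 + |Γ|)/(1 − |Γ|) = 1.45/0.547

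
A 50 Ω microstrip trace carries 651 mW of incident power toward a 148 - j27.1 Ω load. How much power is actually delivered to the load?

|Γ| = |(98 − j27.1)/(198 − j27.1)| = 0.509
|Γ|² = 0.259
P_refl = |Γ|²·P_inc = 169 mW, P_del = (1 − |Γ|²)·P_inc = 482 mW

P_delivered ≈ 482 mW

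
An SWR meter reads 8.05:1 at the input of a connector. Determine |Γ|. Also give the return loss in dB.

|Γ| = (S − 1)/(S + 1) = (8.05 − 1)/(8.05 + 1) = 7.05/9.05
RL = −20·log₁₀|Γ| = −20·log₁₀(0.779)

|Γ| ≈ 0.779; return loss ≈ 2.17 dB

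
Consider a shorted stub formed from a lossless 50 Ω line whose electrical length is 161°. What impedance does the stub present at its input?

Z_in ≈ −j17.2 Ω

tan(βl) = -0.344
For a shorted stub, Z_in = jZ_0·tan(βl)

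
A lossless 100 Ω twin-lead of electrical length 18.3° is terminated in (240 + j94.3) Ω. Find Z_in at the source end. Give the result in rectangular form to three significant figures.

Z_in ≈ 241 − j93.2 Ω

tan(βl) = tan(18.3°) = 0.331
Z_in = Z_0·(Z_L + jZ_0·tanβl)/(Z_0 + jZ_L·tanβl)
     = 100·(240 + j127)/(68.8 + j79.4)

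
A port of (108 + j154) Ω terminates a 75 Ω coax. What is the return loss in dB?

RL ≈ 3.63 dB

Γ = (33 + j154)/(183 + j154), |Γ| = 0.658
RL = −20·log₁₀|Γ| = −20·log₁₀(0.658)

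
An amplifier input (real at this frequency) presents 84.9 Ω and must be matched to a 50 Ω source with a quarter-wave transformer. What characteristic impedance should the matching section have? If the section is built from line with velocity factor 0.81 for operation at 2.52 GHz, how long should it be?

Z_qwt ≈ 65.2 Ω; length ≈ 2.41 cm

Z_qwt = √(Z_0·R_L) = √(50 × 84.9) = √4245
λ = 0.81·c/f = 0.0964 m, so l = λ/4 = 0.0241 m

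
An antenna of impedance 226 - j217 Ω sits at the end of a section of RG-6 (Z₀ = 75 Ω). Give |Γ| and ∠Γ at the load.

Γ ≈ 0.712 ∠ -19.4°

Γ = (Z_L − Z_0)/(Z_L + Z_0) = (151 − j217)/(301 − j217)
|Γ| = 264/371 = 0.712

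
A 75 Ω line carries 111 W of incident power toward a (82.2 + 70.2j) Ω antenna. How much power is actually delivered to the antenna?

P_delivered ≈ 92.4 W

|Γ| = |(7.2 + j70.2)/(157.2 + j70.2)| = 0.41
|Γ|² = 0.168
P_refl = |Γ|²·P_inc = 18.6 W, P_del = (1 − |Γ|²)·P_inc = 92.4 W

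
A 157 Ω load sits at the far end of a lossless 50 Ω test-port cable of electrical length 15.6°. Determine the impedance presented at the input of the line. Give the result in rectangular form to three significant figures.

tan(βl) = tan(15.6°) = 0.279
Z_in = Z_0·(Z_L + jZ_0·tanβl)/(Z_0 + jZ_L·tanβl)
     = 50·(157 + j14)/(50 + j43.8)

Z_in ≈ 95.7 − j69.9 Ω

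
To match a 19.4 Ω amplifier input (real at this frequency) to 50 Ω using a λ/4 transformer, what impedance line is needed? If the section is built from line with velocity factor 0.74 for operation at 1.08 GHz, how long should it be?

Z_qwt ≈ 31.1 Ω; length ≈ 5.14 cm

Z_qwt = √(Z_0·R_L) = √(50 × 19.4) = √970
λ = 0.74·c/f = 0.206 m, so l = λ/4 = 0.0514 m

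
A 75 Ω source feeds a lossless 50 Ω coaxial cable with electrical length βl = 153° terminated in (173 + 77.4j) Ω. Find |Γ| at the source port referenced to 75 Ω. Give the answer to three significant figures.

|Γ| ≈ 0.593

tan(βl) = -0.51
Z_in = Z_0·(Z_L + jZ_0·tanβl)/(Z_0 + jZ_L·tanβl) = 34.5 + j63.1 Ω
Γ_s = (Z_in − Z_s)/(Z_in + Z_s) = (-40.5 + j63.1)/(110 + j63.1), |Γ_s| = 0.593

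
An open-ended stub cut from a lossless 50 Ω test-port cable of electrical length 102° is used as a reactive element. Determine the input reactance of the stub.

X_in ≈ 10.6 Ω (inductive)

tan(βl) = -4.7
For an open-ended stub, Z_in = −jZ_0·cot(βl) = −jZ_0/tan(βl)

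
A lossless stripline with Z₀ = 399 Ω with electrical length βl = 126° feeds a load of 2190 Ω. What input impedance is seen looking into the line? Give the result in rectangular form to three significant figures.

Z_in ≈ 109 + j275 Ω

tan(βl) = tan(126°) = -1.38
Z_in = Z_0·(Z_L + jZ_0·tanβl)/(Z_0 + jZ_L·tanβl)
     = 399·(2190 − j549)/(399 − j3010)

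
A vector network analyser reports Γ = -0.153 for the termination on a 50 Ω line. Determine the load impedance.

Z_L ≈ 36.7 Ω

Z_L = Z_0·(1 + Γ)/(1 − Γ) = 50·(0.847)/(1.15)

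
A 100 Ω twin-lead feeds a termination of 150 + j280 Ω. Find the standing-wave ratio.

Γ = (Z_L − Z_0)/(Z_L + Z_0) = (50 + j280)/(250 + j280)
|Γ| = 284/375 = 0.758
VSWR = (1 + |Γ|)/(1 − |Γ|) = 1.76/0.242

VSWR ≈ 7.26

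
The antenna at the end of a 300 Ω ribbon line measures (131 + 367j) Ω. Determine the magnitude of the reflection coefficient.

Γ = (Z_L − Z_0)/(Z_L + Z_0) = (-169 + j367)/(431 + j367)
|Γ| = 404/566

|Γ| ≈ 0.714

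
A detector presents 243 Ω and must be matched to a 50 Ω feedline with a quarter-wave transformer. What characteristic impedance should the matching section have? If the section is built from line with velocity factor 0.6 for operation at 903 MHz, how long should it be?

Z_qwt ≈ 110 Ω; length ≈ 4.98 cm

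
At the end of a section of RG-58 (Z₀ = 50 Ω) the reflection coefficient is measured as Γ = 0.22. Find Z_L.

Z_L = Z_0·(1 + Γ)/(1 − Γ) = 50·(1.22)/(0.78)

Z_L ≈ 78.2 Ω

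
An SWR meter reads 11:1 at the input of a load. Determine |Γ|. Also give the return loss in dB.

|Γ| ≈ 0.833; return loss ≈ 1.58 dB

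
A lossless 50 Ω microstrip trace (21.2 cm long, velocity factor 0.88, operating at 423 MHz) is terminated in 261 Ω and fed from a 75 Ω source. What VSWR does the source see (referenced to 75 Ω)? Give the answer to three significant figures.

λ = v/f = 0.88·c / 423 MHz = 0.624 m
βl = 2π·l/λ = 2π × 0.34 = 122°
tan(βl) = -1.58
Z_in = Z_0·(Z_L + jZ_0·tanβl)/(Z_0 + jZ_L·tanβl) = 13.2 + j30 Ω
Γ_s = (Z_in − Z_s)/(Z_in + Z_s) = (-61.8 + j30)/(88.2 + j30), |Γ_s| = 0.737
VSWR = (1 + |Γ_s|)/(1 − |Γ_s|)

VSWR ≈ 6.61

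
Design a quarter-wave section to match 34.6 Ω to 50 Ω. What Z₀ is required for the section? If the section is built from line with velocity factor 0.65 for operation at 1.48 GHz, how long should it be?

Z_qwt ≈ 41.6 Ω; length ≈ 3.29 cm

Z_qwt = √(Z_0·R_L) = √(50 × 34.6) = √1730
λ = 0.65·c/f = 0.132 m, so l = λ/4 = 0.0329 m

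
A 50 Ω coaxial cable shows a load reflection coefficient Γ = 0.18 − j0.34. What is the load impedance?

Z_L ≈ 54.1 − j43.1 Ω

Z_L = Z_0·(1 + Γ)/(1 − Γ) = 50·(1.18 − j0.34)/(0.82 + j0.34)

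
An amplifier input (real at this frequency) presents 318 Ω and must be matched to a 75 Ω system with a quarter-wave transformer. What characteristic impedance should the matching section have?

Z_qwt = √(Z_0·R_L) = √(75 × 318) = √23850

Z_qwt ≈ 154 Ω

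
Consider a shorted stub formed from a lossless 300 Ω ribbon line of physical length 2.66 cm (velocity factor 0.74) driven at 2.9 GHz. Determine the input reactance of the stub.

X_in ≈ -427 Ω (capacitive)

λ = v/f = 0.74·c / 2.9 GHz = 0.0766 m
βl = 2π·l/λ = 2π × 0.347 = 125°
tan(βl) = -1.42
For a shorted stub, Z_in = jZ_0·tan(βl)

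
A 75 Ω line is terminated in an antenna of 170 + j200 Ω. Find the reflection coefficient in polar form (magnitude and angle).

Γ = (Z_L − Z_0)/(Z_L + Z_0) = (95 + j200)/(245 + j200)
|Γ| = 221/316 = 0.7

Γ ≈ 0.7 ∠ 25.4°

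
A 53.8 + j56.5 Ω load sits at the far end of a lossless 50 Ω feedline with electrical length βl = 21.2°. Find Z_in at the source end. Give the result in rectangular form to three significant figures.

tan(βl) = tan(21.2°) = 0.388
Z_in = Z_0·(Z_L + jZ_0·tanβl)/(Z_0 + jZ_L·tanβl)
     = 50·(53.8 + j75.9)/(28.1 + j20.9)

Z_in ≈ 126 + j41.2 Ω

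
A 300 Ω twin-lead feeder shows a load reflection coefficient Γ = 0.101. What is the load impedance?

Z_L ≈ 367 Ω

Z_L = Z_0·(1 + Γ)/(1 − Γ) = 300·(1.1)/(0.899)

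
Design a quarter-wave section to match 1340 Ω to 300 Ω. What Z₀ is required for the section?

Z_qwt = √(Z_0·R_L) = √(300 × 1340) = √402000

Z_qwt ≈ 634 Ω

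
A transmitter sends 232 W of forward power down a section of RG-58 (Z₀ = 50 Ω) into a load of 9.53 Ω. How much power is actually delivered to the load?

P_delivered ≈ 125 W

Γ = (9.53 − 50)/(9.53 + 50) = -0.68
|Γ|² = 0.462
P_refl = |Γ|²·P_inc = 107 W, P_del = (1 − |Γ|²)·P_inc = 125 W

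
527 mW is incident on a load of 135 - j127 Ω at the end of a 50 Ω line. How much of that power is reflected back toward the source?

P_reflected ≈ 244 mW

|Γ| = |(85 − j127)/(185 − j127)| = 0.681
|Γ|² = 0.464
P_refl = |Γ|²·P_inc = 244 mW, P_del = (1 − |Γ|²)·P_inc = 283 mW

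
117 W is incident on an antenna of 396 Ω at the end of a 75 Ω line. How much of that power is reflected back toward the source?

Γ = (396 − 75)/(396 + 75) = 0.682
|Γ|² = 0.464
P_refl = |Γ|²·P_inc = 54.3 W, P_del = (1 − |Γ|²)·P_inc = 62.7 W

P_reflected ≈ 54.3 W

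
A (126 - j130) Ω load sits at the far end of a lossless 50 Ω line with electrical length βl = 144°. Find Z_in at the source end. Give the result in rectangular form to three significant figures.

Z_in ≈ 46.5 + j91.4 Ω

tan(βl) = tan(144°) = -0.727
Z_in = Z_0·(Z_L + jZ_0·tanβl)/(Z_0 + jZ_L·tanβl)
     = 50·(126 − j166)/(-44.5 − j91.5)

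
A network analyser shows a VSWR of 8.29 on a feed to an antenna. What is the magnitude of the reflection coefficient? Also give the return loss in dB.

|Γ| = (S − 1)/(S + 1) = (8.29 − 1)/(8.29 + 1) = 7.29/9.29
RL = −20·log₁₀|Γ| = −20·log₁₀(0.785)

|Γ| ≈ 0.785; return loss ≈ 2.11 dB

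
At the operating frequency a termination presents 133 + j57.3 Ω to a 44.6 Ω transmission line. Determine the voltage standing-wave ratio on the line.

VSWR ≈ 3.59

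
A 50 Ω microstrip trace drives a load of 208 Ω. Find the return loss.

RL ≈ 4.26 dB

Γ = (208 − 50)/(208 + 50) = 0.612
RL = −20·log₁₀|Γ| = −20·log₁₀(0.612)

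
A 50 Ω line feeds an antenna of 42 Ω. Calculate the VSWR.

VSWR ≈ 1.19

Γ = (42 − 50)/(42 + 50) = -0.087
VSWR = (1 + 0.087)/(1 − 0.087)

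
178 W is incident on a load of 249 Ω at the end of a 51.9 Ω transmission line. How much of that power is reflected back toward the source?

P_reflected ≈ 76.4 W

Γ = (249 − 51.9)/(249 + 51.9) = 0.655
|Γ|² = 0.429
P_refl = |Γ|²·P_inc = 76.4 W, P_del = (1 − |Γ|²)·P_inc = 102 W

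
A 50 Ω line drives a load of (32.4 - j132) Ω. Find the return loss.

Γ = (-17.6 − j132)/(82.4 − j132), |Γ| = 0.856
RL = −20·log₁₀|Γ| = −20·log₁₀(0.856)

RL ≈ 1.35 dB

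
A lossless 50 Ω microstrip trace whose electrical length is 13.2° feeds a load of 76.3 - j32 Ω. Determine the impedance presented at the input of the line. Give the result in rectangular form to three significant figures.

Z_in ≈ 55.5 − j34.9 Ω

tan(βl) = tan(13.2°) = 0.235
Z_in = Z_0·(Z_L + jZ_0·tanβl)/(Z_0 + jZ_L·tanβl)
     = 50·(76.3 − j20.3)/(57.5 + j17.9)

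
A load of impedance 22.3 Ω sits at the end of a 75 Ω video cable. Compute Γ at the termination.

Γ = (Z_L − Z_0)/(Z_L + Z_0) = (22.3 − 75)/(22.3 + 75) = -52.7/97.3

Γ = -0.542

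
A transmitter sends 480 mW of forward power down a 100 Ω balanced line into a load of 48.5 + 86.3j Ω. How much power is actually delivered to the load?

|Γ| = |(-51.5 + j86.3)/(148.5 + j86.3)| = 0.585
|Γ|² = 0.342
P_refl = |Γ|²·P_inc = 164 mW, P_del = (1 − |Γ|²)·P_inc = 316 mW

P_delivered ≈ 316 mW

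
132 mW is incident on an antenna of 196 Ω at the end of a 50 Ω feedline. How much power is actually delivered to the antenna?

P_delivered ≈ 85.5 mW

Γ = (196 − 50)/(196 + 50) = 0.593
|Γ|² = 0.352
P_refl = |Γ|²·P_inc = 46.5 mW, P_del = (1 − |Γ|²)·P_inc = 85.5 mW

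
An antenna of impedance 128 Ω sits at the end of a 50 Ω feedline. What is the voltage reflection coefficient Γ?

Γ = (Z_L − Z_0)/(Z_L + Z_0) = (128 − 50)/(128 + 50) = 78/178

Γ = 0.438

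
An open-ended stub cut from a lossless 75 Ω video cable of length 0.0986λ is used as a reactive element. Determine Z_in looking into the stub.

Z_in ≈ −j105 Ω

βl = 2π × 0.0986 = 35.5°
tan(βl) = 0.713
For an open-ended stub, Z_in = −jZ_0·cot(βl) = −jZ_0/tan(βl)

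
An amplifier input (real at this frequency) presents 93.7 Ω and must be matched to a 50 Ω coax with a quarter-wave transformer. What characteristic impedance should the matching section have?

Z_qwt = √(Z_0·R_L) = √(50 × 93.7) = √4685

Z_qwt ≈ 68.4 Ω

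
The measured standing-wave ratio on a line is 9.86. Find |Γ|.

|Γ| = (S − 1)/(S + 1) = (9.86 − 1)/(9.86 + 1) = 8.86/10.9

|Γ| ≈ 0.816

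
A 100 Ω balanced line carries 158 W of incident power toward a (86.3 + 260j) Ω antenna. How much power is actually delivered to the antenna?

P_delivered ≈ 53.3 W

|Γ| = |(-13.7 + j260)/(186.3 + j260)| = 0.814
|Γ|² = 0.663
P_refl = |Γ|²·P_inc = 105 W, P_del = (1 − |Γ|²)·P_inc = 53.3 W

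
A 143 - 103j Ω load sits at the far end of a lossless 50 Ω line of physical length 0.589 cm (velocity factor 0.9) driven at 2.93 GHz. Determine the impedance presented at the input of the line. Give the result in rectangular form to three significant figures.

Z_in ≈ 33.8 − j65.5 Ω

λ = v/f = 0.9·c / 2.93 GHz = 0.0922 m
βl = 2π·l/λ = 2π × 0.0639 = 23°
tan(βl) = tan(23°) = 0.425
Z_in = Z_0·(Z_L + jZ_0·tanβl)/(Z_0 + jZ_L·tanβl)
     = 50·(143 − j81.8)/(93.7 + j60.7)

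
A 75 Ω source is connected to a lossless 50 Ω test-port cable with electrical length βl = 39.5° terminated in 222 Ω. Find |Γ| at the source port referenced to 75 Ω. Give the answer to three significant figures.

|Γ| ≈ 0.636

tan(βl) = 0.824
Z_in = Z_0·(Z_L + jZ_0·tanβl)/(Z_0 + jZ_L·tanβl) = 25.9 − j53.6 Ω
Γ_s = (Z_in − Z_s)/(Z_in + Z_s) = (-49.1 − j53.6)/(101 − j53.6), |Γ_s| = 0.636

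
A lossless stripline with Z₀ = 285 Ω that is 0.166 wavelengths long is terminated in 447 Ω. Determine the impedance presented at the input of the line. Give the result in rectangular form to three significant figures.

Z_in ≈ 214 − j86.6 Ω

βl = 2π × 0.166 = 59.8°
tan(βl) = tan(59.8°) = 1.72
Z_in = Z_0·(Z_L + jZ_0·tanβl)/(Z_0 + jZ_L·tanβl)
     = 285·(447 + j489)/(285 + j767)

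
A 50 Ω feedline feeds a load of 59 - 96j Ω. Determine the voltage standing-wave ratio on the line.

Γ = (Z_L − Z_0)/(Z_L + Z_0) = (9 − j96)/(109 − j96)
|Γ| = 96.4/145 = 0.664
VSWR = (1 + |Γ|)/(1 − |Γ|) = 1.66/0.336

VSWR ≈ 4.95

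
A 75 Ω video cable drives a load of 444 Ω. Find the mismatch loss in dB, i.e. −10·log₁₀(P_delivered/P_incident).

Γ = (444 − 75)/(444 + 75) = 0.711
|Γ|² = 0.505, so P_del/P_inc = 1 − |Γ|² = 0.495
ML = −10·log₁₀(1 − |Γ|²)

mismatch loss ≈ 3.06 dB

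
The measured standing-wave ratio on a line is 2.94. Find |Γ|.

|Γ| ≈ 0.492

|Γ| = (S − 1)/(S + 1) = (2.94 − 1)/(2.94 + 1) = 1.94/3.94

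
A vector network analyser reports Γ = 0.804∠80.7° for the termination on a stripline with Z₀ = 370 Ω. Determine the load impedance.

Z_L = Z_0·(1 + Γ)/(1 − Γ) = 370·(1.13 + j0.793)/(0.87 − j0.793)

Z_L ≈ 94.4 + j423 Ω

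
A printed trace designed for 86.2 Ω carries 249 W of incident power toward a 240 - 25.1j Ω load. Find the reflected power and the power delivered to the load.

P_reflected ≈ 56.5 W; P_delivered ≈ 193 W

|Γ| = |(153.8 − j25.1)/(326.2 − j25.1)| = 0.476
|Γ|² = 0.227
P_refl = |Γ|²·P_inc = 56.5 W, P_del = (1 − |Γ|²)·P_inc = 193 W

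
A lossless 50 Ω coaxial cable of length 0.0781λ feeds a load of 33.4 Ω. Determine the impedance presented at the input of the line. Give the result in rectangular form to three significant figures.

βl = 2π × 0.0781 = 28.1°
tan(βl) = tan(28.1°) = 0.534
Z_in = Z_0·(Z_L + jZ_0·tanβl)/(Z_0 + jZ_L·tanβl)
     = 50·(33.4 + j26.7)/(50 + j17.8)

Z_in ≈ 38.1 + j13.1 Ω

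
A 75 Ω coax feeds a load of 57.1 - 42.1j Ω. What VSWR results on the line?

VSWR ≈ 1.98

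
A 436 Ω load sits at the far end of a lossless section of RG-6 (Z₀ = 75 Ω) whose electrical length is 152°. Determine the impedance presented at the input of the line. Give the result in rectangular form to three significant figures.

Z_in ≈ 53 + j124 Ω

tan(βl) = tan(152°) = -0.532
Z_in = Z_0·(Z_L + jZ_0·tanβl)/(Z_0 + jZ_L·tanβl)
     = 75·(436 − j39.9)/(75 − j232)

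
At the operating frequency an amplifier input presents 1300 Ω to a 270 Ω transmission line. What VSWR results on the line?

VSWR ≈ 4.81

Γ = (1300 − 270)/(1300 + 270) = 0.656
VSWR = (1 + 0.656)/(1 − 0.656)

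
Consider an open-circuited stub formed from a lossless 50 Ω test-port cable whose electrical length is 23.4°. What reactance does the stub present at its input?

tan(βl) = 0.433
For an open-circuited stub, Z_in = −jZ_0·cot(βl) = −jZ_0/tan(βl)

X_in ≈ -116 Ω (capacitive)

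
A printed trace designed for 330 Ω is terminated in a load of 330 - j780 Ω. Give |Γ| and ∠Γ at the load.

Γ = (Z_L − Z_0)/(Z_L + Z_0) = (0 − j780)/(660 − j780)
|Γ| = 780/1020 = 0.763

Γ ≈ 0.763 ∠ -40.2°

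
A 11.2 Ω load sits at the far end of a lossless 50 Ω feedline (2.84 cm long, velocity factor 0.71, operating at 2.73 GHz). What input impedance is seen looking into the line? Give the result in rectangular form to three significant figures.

Z_in ≈ 24.4 − j51.2 Ω

λ = v/f = 0.71·c / 2.73 GHz = 0.078 m
βl = 2π·l/λ = 2π × 0.364 = 131°
tan(βl) = tan(131°) = -1.15
Z_in = Z_0·(Z_L + jZ_0·tanβl)/(Z_0 + jZ_L·tanβl)
     = 50·(11.2 − j57.4)/(50 − j12.9)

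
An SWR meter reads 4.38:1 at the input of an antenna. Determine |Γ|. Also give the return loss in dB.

|Γ| ≈ 0.628; return loss ≈ 4.04 dB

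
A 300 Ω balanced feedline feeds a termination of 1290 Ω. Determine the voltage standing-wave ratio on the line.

VSWR ≈ 4.3

Γ = (1290 − 300)/(1290 + 300) = 0.623
VSWR = (1 + 0.623)/(1 − 0.623)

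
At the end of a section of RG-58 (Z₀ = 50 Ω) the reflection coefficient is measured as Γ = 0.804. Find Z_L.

Z_L = Z_0·(1 + Γ)/(1 − Γ) = 50·(1.8)/(0.196)

Z_L ≈ 460 Ω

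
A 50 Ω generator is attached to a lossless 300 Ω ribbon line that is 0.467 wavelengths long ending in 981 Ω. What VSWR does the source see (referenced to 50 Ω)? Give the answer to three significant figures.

VSWR ≈ 18.9

βl = 2π × 0.467 = 168°
tan(βl) = -0.21
Z_in = Z_0·(Z_L + jZ_0·tanβl)/(Z_0 + jZ_L·tanβl) = 695 + j415 Ω
Γ_s = (Z_in − Z_s)/(Z_in + Z_s) = (645 + j415)/(745 + j415), |Γ_s| = 0.899
VSWR = (1 + |Γ_s|)/(1 − |Γ_s|)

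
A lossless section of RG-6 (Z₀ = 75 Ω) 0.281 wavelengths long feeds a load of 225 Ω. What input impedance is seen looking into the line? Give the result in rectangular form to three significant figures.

Z_in ≈ 25.9 + j13.1 Ω

βl = 2π × 0.281 = 101°
tan(βl) = tan(101°) = -5.07
Z_in = Z_0·(Z_L + jZ_0·tanβl)/(Z_0 + jZ_L·tanβl)
     = 75·(225 − j380)/(75 − j1140)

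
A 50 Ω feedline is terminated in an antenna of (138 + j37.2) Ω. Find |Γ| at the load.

Γ = (Z_L − Z_0)/(Z_L + Z_0) = (88 + j37.2)/(188 + j37.2)
|Γ| = 95.5/192

|Γ| ≈ 0.499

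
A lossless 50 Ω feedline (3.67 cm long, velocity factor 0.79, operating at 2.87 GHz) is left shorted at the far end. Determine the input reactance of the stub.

X_in ≈ -18.2 Ω (capacitive)

λ = v/f = 0.79·c / 2.87 GHz = 0.0826 m
βl = 2π·l/λ = 2π × 0.444 = 160°
tan(βl) = -0.364
For a shorted stub, Z_in = jZ_0·tan(βl)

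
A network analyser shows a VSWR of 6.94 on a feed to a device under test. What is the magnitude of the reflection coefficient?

|Γ| = (S − 1)/(S + 1) = (6.94 − 1)/(6.94 + 1) = 5.94/7.94

|Γ| ≈ 0.748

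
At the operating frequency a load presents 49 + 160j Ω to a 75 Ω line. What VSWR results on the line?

VSWR ≈ 9.04

Γ = (Z_L − Z_0)/(Z_L + Z_0) = (-26 + j160)/(124 + j160)
|Γ| = 162/202 = 0.801
VSWR = (1 + |Γ|)/(1 − |Γ|) = 1.8/0.199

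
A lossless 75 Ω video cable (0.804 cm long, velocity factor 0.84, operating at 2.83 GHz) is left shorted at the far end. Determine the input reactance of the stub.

λ = v/f = 0.84·c / 2.83 GHz = 0.089 m
βl = 2π·l/λ = 2π × 0.0903 = 32.5°
tan(βl) = 0.637
For a shorted stub, Z_in = jZ_0·tan(βl)

X_in ≈ 47.8 Ω (inductive)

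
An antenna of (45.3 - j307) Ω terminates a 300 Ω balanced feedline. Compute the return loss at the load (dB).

RL ≈ 1.28 dB

Γ = (-254.7 − j307)/(345.3 − j307), |Γ| = 0.863
RL = −20·log₁₀|Γ| = −20·log₁₀(0.863)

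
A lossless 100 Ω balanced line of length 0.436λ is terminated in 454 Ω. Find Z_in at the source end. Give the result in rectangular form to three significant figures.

βl = 2π × 0.436 = 157°
tan(βl) = tan(157°) = -0.425
Z_in = Z_0·(Z_L + jZ_0·tanβl)/(Z_0 + jZ_L·tanβl)
     = 100·(454 − j42.5)/(100 − j193)

Z_in ≈ 113 + j176 Ω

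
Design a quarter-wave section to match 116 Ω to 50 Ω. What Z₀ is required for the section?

Z_qwt = √(Z_0·R_L) = √(50 × 116) = √5800

Z_qwt ≈ 76.2 Ω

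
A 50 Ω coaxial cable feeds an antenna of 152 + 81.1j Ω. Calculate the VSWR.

Γ = (Z_L − Z_0)/(Z_L + Z_0) = (102 + j81.1)/(202 + j81.1)
|Γ| = 130/218 = 0.599
VSWR = (1 + |Γ|)/(1 − |Γ|) = 1.6/0.401

VSWR ≈ 3.98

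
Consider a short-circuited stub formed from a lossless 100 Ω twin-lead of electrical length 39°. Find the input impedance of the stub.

Z_in ≈ +j81 Ω

tan(βl) = 0.81
For a short-circuited stub, Z_in = jZ_0·tan(βl)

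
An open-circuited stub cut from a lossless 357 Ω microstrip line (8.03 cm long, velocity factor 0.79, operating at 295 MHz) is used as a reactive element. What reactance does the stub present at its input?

X_in ≈ -492 Ω (capacitive)

λ = v/f = 0.79·c / 295 MHz = 0.803 m
βl = 2π·l/λ = 2π × 0.1 = 36°
tan(βl) = 0.726
For an open-circuited stub, Z_in = −jZ_0·cot(βl) = −jZ_0/tan(βl)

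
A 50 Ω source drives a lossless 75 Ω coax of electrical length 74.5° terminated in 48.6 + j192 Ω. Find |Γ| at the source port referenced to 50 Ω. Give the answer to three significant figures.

tan(βl) = 3.61
Z_in = Z_0·(Z_L + jZ_0·tanβl)/(Z_0 + jZ_L·tanβl) = 9.3 − j53.5 Ω
Γ_s = (Z_in − Z_s)/(Z_in + Z_s) = (-40.7 − j53.5)/(59.3 − j53.5), |Γ_s| = 0.842

|Γ| ≈ 0.842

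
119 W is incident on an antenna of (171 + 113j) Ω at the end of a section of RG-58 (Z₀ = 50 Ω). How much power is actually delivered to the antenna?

|Γ| = |(121 + j113)/(221 + j113)| = 0.667
|Γ|² = 0.445
P_refl = |Γ|²·P_inc = 52.9 W, P_del = (1 − |Γ|²)·P_inc = 66.1 W

P_delivered ≈ 66.1 W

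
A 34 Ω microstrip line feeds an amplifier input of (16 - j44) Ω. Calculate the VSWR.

VSWR ≈ 5.99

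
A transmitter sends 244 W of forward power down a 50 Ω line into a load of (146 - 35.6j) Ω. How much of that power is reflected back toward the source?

P_reflected ≈ 64.5 W

|Γ| = |(96 − j35.6)/(196 − j35.6)| = 0.514
|Γ|² = 0.264
P_refl = |Γ|²·P_inc = 64.5 W, P_del = (1 − |Γ|²)·P_inc = 180 W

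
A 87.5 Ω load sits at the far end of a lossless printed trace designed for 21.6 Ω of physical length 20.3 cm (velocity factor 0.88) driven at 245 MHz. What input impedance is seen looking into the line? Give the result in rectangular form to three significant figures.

λ = v/f = 0.88·c / 245 MHz = 1.08 m
βl = 2π·l/λ = 2π × 0.188 = 67.8°
tan(βl) = tan(67.8°) = 2.45
Z_in = Z_0·(Z_L + jZ_0·tanβl)/(Z_0 + jZ_L·tanβl)
     = 21.6·(87.5 + j53)/(21.6 + j215)

Z_in ≈ 6.16 − j8.19 Ω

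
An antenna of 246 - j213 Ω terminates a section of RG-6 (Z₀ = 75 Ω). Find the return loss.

Γ = (171 − j213)/(321 − j213), |Γ| = 0.709
RL = −20·log₁₀|Γ| = −20·log₁₀(0.709)

RL ≈ 2.99 dB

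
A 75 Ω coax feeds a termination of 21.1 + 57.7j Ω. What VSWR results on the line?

Γ = (Z_L − Z_0)/(Z_L + Z_0) = (-53.9 + j57.7)/(96.1 + j57.7)
|Γ| = 79/112 = 0.704
VSWR = (1 + |Γ|)/(1 − |Γ|) = 1.7/0.296

VSWR ≈ 5.77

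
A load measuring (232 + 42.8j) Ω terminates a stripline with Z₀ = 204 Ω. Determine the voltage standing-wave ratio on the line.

Γ = (Z_L − Z_0)/(Z_L + Z_0) = (28 + j42.8)/(436 + j42.8)
|Γ| = 51.1/438 = 0.117
VSWR = (1 + |Γ|)/(1 − |Γ|) = 1.12/0.883

VSWR ≈ 1.26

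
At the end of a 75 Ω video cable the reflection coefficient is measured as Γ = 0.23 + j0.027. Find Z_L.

Z_L = Z_0·(1 + Γ)/(1 − Γ) = 75·(1.23 + j0.027)/(0.77 − j0.027)

Z_L ≈ 120 + j6.82 Ω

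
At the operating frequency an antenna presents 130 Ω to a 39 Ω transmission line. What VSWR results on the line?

VSWR ≈ 3.33

For a purely resistive load, VSWR = R_L/Z_0 or Z_0/R_L (whichever > 1) = 130/39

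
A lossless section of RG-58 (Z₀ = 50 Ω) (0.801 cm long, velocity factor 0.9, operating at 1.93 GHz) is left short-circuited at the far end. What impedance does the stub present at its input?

λ = v/f = 0.9·c / 1.93 GHz = 0.14 m
βl = 2π·l/λ = 2π × 0.0573 = 20.6°
tan(βl) = 0.376
For a short-circuited stub, Z_in = jZ_0·tan(βl)

Z_in ≈ +j18.8 Ω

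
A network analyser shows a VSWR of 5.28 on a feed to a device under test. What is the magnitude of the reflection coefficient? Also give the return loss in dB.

|Γ| = (S − 1)/(S + 1) = (5.28 − 1)/(5.28 + 1) = 4.28/6.28
RL = −20·log₁₀|Γ| = −20·log₁₀(0.682)

|Γ| ≈ 0.682; return loss ≈ 3.33 dB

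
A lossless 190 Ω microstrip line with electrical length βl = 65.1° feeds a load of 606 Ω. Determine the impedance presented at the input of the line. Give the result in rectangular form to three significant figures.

tan(βl) = tan(65.1°) = 2.15
Z_in = Z_0·(Z_L + jZ_0·tanβl)/(Z_0 + jZ_L·tanβl)
     = 190·(606 + j409)/(190 + j1310)

Z_in ≈ 70.9 − j77.9 Ω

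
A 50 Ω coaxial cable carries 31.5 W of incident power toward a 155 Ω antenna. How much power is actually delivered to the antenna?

P_delivered ≈ 23.2 W

Γ = (155 − 50)/(155 + 50) = 0.512
|Γ|² = 0.262
P_refl = |Γ|²·P_inc = 8.26 W, P_del = (1 − |Γ|²)·P_inc = 23.2 W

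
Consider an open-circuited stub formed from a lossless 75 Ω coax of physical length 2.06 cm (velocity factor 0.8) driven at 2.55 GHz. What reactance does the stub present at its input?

X_in ≈ -14.9 Ω (capacitive)

λ = v/f = 0.8·c / 2.55 GHz = 0.0941 m
βl = 2π·l/λ = 2π × 0.219 = 78.8°
tan(βl) = 5.05
For an open-circuited stub, Z_in = −jZ_0·cot(βl) = −jZ_0/tan(βl)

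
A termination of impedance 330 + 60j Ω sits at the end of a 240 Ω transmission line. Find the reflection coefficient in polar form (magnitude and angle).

Γ ≈ 0.189 ∠ 27.7°

Γ = (Z_L − Z_0)/(Z_L + Z_0) = (90 + j60)/(570 + j60)
|Γ| = 108/573 = 0.189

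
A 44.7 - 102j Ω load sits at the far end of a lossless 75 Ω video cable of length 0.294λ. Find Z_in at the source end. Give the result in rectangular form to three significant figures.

Z_in ≈ 31.9 + j78.9 Ω

βl = 2π × 0.294 = 106°
tan(βl) = tan(106°) = -3.52
Z_in = Z_0·(Z_L + jZ_0·tanβl)/(Z_0 + jZ_L·tanβl)
     = 75·(44.7 − j366)/(-285 − j158)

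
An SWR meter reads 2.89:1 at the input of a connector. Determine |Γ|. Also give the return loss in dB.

|Γ| ≈ 0.486; return loss ≈ 6.27 dB

|Γ| = (S − 1)/(S + 1) = (2.89 − 1)/(2.89 + 1) = 1.89/3.89
RL = −20·log₁₀|Γ| = −20·log₁₀(0.486)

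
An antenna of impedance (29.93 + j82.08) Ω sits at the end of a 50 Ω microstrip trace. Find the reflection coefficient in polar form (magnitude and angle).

Γ = (Z_L − Z_0)/(Z_L + Z_0) = (-20.07 + j82.08)/(79.93 + j82.08)
|Γ| = 84.5/115 = 0.738

Γ ≈ 0.738 ∠ 58°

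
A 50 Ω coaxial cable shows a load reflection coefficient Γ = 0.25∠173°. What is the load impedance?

Z_L ≈ 30.1 + j1.95 Ω

Z_L = Z_0·(1 + Γ)/(1 − Γ) = 50·(0.752 + j0.0305)/(1.25 − j0.0305)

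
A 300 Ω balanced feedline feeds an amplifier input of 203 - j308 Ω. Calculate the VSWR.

VSWR ≈ 3.42

Γ = (Z_L − Z_0)/(Z_L + Z_0) = (-97 − j308)/(503 − j308)
|Γ| = 323/590 = 0.547
VSWR = (1 + |Γ|)/(1 − |Γ|) = 1.55/0.453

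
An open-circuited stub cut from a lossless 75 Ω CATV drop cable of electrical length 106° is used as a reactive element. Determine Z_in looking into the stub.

Z_in ≈ +j21.5 Ω

tan(βl) = -3.49
For an open-circuited stub, Z_in = −jZ_0·cot(βl) = −jZ_0/tan(βl)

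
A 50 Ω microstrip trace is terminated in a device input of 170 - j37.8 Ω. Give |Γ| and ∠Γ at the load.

Γ ≈ 0.564 ∠ -7.74°

Γ = (Z_L − Z_0)/(Z_L + Z_0) = (120 − j37.8)/(220 − j37.8)
|Γ| = 126/223 = 0.564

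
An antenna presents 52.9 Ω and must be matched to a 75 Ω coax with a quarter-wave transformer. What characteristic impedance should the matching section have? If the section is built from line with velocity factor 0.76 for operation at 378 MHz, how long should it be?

Z_qwt ≈ 63 Ω; length ≈ 15.1 cm

Z_qwt = √(Z_0·R_L) = √(75 × 52.9) = √3968
λ = 0.76·c/f = 0.603 m, so l = λ/4 = 0.151 m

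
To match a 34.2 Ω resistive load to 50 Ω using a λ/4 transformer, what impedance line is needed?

Z_qwt ≈ 41.4 Ω

Z_qwt = √(Z_0·R_L) = √(50 × 34.2) = √1710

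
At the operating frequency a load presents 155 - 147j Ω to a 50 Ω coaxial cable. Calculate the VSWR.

Γ = (Z_L − Z_0)/(Z_L + Z_0) = (105 − j147)/(205 − j147)
|Γ| = 181/252 = 0.716
VSWR = (1 + |Γ|)/(1 − |Γ|) = 1.72/0.284

VSWR ≈ 6.05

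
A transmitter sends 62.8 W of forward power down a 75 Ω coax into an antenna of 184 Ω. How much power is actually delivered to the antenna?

Γ = (184 − 75)/(184 + 75) = 0.421
|Γ|² = 0.177
P_refl = |Γ|²·P_inc = 11.1 W, P_del = (1 − |Γ|²)·P_inc = 51.7 W

P_delivered ≈ 51.7 W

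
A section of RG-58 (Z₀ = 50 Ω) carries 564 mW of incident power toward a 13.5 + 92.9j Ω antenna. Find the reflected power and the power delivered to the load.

P_reflected ≈ 444 mW; P_delivered ≈ 120 mW

|Γ| = |(-36.5 + j92.9)/(63.5 + j92.9)| = 0.887
|Γ|² = 0.787
P_refl = |Γ|²·P_inc = 444 mW, P_del = (1 − |Γ|²)·P_inc = 120 mW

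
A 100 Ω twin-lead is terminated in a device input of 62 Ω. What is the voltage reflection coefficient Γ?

Γ = (Z_L − Z_0)/(Z_L + Z_0) = (62 − 100)/(62 + 100) = -38/162

Γ = -0.235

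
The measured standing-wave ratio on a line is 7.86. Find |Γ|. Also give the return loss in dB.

|Γ| ≈ 0.774; return loss ≈ 2.22 dB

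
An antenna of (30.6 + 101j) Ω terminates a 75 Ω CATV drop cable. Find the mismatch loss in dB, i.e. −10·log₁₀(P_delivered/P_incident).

mismatch loss ≈ 3.67 dB

Γ = (-44.4 + j101)/(105.6 + j101), |Γ| = 0.755
|Γ|² = 0.57, so P_del/P_inc = 1 − |Γ|² = 0.43
ML = −10·log₁₀(1 − |Γ|²)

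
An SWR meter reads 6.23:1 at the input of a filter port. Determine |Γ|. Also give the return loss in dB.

|Γ| ≈ 0.723; return loss ≈ 2.81 dB

|Γ| = (S − 1)/(S + 1) = (6.23 − 1)/(6.23 + 1) = 5.23/7.23
RL = −20·log₁₀|Γ| = −20·log₁₀(0.723)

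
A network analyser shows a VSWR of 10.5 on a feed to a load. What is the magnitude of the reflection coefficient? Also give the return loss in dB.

|Γ| ≈ 0.826; return loss ≈ 1.66 dB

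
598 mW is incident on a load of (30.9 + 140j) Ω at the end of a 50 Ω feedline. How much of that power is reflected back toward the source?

P_reflected ≈ 457 mW

|Γ| = |(-19.1 + j140)/(80.9 + j140)| = 0.874
|Γ|² = 0.764
P_refl = |Γ|²·P_inc = 457 mW, P_del = (1 − |Γ|²)·P_inc = 141 mW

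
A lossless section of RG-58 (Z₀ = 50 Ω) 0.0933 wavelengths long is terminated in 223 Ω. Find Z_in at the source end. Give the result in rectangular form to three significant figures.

Z_in ≈ 32.9 − j64.2 Ω

βl = 2π × 0.0933 = 33.6°
tan(βl) = tan(33.6°) = 0.664
Z_in = Z_0·(Z_L + jZ_0·tanβl)/(Z_0 + jZ_L·tanβl)
     = 50·(223 + j33.2)/(50 + j148)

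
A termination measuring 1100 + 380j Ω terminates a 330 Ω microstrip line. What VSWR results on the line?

VSWR ≈ 3.77

Γ = (Z_L − Z_0)/(Z_L + Z_0) = (770 + j380)/(1430 + j380)
|Γ| = 859/1480 = 0.58
VSWR = (1 + |Γ|)/(1 − |Γ|) = 1.58/0.42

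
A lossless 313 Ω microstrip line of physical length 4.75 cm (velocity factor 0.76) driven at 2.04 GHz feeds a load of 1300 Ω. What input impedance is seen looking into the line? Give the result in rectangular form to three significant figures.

Z_in ≈ 299 + j473 Ω

λ = v/f = 0.76·c / 2.04 GHz = 0.112 m
βl = 2π·l/λ = 2π × 0.425 = 153°
tan(βl) = tan(153°) = -0.51
Z_in = Z_0·(Z_L + jZ_0·tanβl)/(Z_0 + jZ_L·tanβl)
     = 313·(1300 − j159)/(313 − j662)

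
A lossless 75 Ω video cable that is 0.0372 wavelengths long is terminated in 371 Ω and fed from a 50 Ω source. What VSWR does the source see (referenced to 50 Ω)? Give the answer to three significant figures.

βl = 2π × 0.0372 = 13.4°
tan(βl) = 0.238
Z_in = Z_0·(Z_L + jZ_0·tanβl)/(Z_0 + jZ_L·tanβl) = 164 − j176 Ω
Γ_s = (Z_in − Z_s)/(Z_in + Z_s) = (114 − j176)/(214 − j176), |Γ_s| = 0.756
VSWR = (1 + |Γ_s|)/(1 − |Γ_s|)

VSWR ≈ 7.2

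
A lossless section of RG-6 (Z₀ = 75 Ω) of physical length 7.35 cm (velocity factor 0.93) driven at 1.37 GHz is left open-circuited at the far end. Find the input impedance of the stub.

Z_in ≈ +j62.8 Ω

λ = v/f = 0.93·c / 1.37 GHz = 0.204 m
βl = 2π·l/λ = 2π × 0.361 = 130°
tan(βl) = -1.19
For an open-circuited stub, Z_in = −jZ_0·cot(βl) = −jZ_0/tan(βl)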